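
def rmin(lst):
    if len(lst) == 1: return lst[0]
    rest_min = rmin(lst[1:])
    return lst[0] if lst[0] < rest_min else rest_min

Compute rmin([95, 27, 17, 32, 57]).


rmin([95, 27, 17, 32, 57]): compare 95 with rmin([27, 17, 32, 57])
rmin([27, 17, 32, 57]): compare 27 with rmin([17, 32, 57])
rmin([17, 32, 57]): compare 17 with rmin([32, 57])
rmin([32, 57]): compare 32 with rmin([57])
rmin([57]) = 57  (base case)
Compare 32 with 57 -> 32
Compare 17 with 32 -> 17
Compare 27 with 17 -> 17
Compare 95 with 17 -> 17

17


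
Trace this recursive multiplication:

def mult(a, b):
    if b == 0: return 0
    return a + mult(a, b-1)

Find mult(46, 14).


mult(46, 14) = 46 + mult(46, 13)
mult(46, 13) = 46 + mult(46, 12)
mult(46, 12) = 46 + mult(46, 11)
mult(46, 11) = 46 + mult(46, 10)
mult(46, 10) = 46 + mult(46, 9)
mult(46, 9) = 46 + mult(46, 8)
mult(46, 8) = 46 + mult(46, 7)
mult(46, 7) = 46 + mult(46, 6)
mult(46, 6) = 46 + mult(46, 5)
mult(46, 5) = 46 + mult(46, 4)
mult(46, 4) = 46 + mult(46, 3)
mult(46, 3) = 46 + mult(46, 2)
mult(46, 2) = 46 + mult(46, 1)
mult(46, 1) = 46 + mult(46, 0)
mult(46, 0) = 0  (base case)
Total: 46 + 46 + 46 + 46 + 46 + 46 + 46 + 46 + 46 + 46 + 46 + 46 + 46 + 46 + 0 = 644

644


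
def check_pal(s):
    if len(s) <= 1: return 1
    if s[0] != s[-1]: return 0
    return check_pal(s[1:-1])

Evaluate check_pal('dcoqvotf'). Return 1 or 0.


check_pal('dcoqvotf'): s[0]='d' != s[-1]='f' -> return 0
Result: 0 (not a palindrome)

0


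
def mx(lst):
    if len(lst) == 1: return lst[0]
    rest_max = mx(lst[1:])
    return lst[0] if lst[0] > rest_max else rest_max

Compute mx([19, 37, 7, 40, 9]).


mx([19, 37, 7, 40, 9]): compare 19 with mx([37, 7, 40, 9])
mx([37, 7, 40, 9]): compare 37 with mx([7, 40, 9])
mx([7, 40, 9]): compare 7 with mx([40, 9])
mx([40, 9]): compare 40 with mx([9])
mx([9]) = 9  (base case)
Compare 40 with 9 -> 40
Compare 7 with 40 -> 40
Compare 37 with 40 -> 40
Compare 19 with 40 -> 40

40


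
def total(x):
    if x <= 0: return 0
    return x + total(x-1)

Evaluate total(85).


total(85)
= 85 + 84 + 83 + 82 + 81 + 80 + 79 + 78 + 77 + 76 + 75 + 74 + 73 + 72 + 71 + 70 + 69 + 68 + 67 + 66 + 65 + 64 + 63 + 62 + 61 + 60 + 59 + 58 + 57 + 56 + 55 + 54 + 53 + 52 + 51 + 50 + 49 + 48 + 47 + 46 + 45 + 44 + 43 + 42 + 41 + 40 + 39 + 38 + 37 + 36 + 35 + 34 + 33 + 32 + 31 + 30 + 29 + 28 + 27 + 26 + 25 + 24 + 23 + 22 + 21 + 20 + 19 + 18 + 17 + 16 + 15 + 14 + 13 + 12 + 11 + 10 + 9 + 8 + 7 + 6 + 5 + 4 + 3 + 2 + 1 + total(0)
= 85 + 84 + 83 + 82 + 81 + 80 + 79 + 78 + 77 + 76 + 75 + 74 + 73 + 72 + 71 + 70 + 69 + 68 + 67 + 66 + 65 + 64 + 63 + 62 + 61 + 60 + 59 + 58 + 57 + 56 + 55 + 54 + 53 + 52 + 51 + 50 + 49 + 48 + 47 + 46 + 45 + 44 + 43 + 42 + 41 + 40 + 39 + 38 + 37 + 36 + 35 + 34 + 33 + 32 + 31 + 30 + 29 + 28 + 27 + 26 + 25 + 24 + 23 + 22 + 21 + 20 + 19 + 18 + 17 + 16 + 15 + 14 + 13 + 12 + 11 + 10 + 9 + 8 + 7 + 6 + 5 + 4 + 3 + 2 + 1 + 0
= 3655

3655


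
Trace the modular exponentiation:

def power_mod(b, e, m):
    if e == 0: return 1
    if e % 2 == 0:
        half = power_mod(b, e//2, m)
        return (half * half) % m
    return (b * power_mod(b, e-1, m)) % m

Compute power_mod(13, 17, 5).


power_mod(13, 17, 5): e is odd, compute power_mod(13, 16, 5)
  power_mod(13, 16, 5): e is even, compute power_mod(13, 8, 5)
    power_mod(13, 8, 5): e is even, compute power_mod(13, 4, 5)
      power_mod(13, 4, 5): e is even, compute power_mod(13, 2, 5)
        power_mod(13, 2, 5): e is even, compute power_mod(13, 1, 5)
          power_mod(13, 1, 5): e is odd, compute power_mod(13, 0, 5)
          power_mod(13, 0, 5) = 1
          (13 * 1) % 5 = 3
        half=3, (3*3) % 5 = 4
      half=4, (4*4) % 5 = 1
    half=1, (1*1) % 5 = 1
  half=1, (1*1) % 5 = 1
(13 * 1) % 5 = 3

3


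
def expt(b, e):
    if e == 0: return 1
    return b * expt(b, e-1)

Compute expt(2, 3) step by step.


expt(2, 3)
= 2 * expt(2, 2)
= 2 * 2 * expt(2, 1)
= 2 * 2 * 2 * expt(2, 0)
= 2 * 2 * 2 * 1
= 8

8


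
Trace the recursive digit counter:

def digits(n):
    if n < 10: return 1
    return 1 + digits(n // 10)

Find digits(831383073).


digits(831383073) = 1 + digits(83138307)
digits(83138307) = 1 + digits(8313830)
digits(8313830) = 1 + digits(831383)
digits(831383) = 1 + digits(83138)
digits(83138) = 1 + digits(8313)
digits(8313) = 1 + digits(831)
digits(831) = 1 + digits(83)
digits(83) = 1 + digits(8)
digits(8) = 1  (base case: 8 < 10)
Unwinding: 1 + 1 + 1 + 1 + 1 + 1 + 1 + 1 + 1 = 9

9


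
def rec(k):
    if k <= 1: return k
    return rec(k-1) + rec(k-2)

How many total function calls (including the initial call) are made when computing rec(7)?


Let C(n) = total calls for rec(n)
C(0) = 1, C(1) = 1
C(2) = 1 + C(1) + C(0) = 1 + 1 + 1 = 3
C(3) = 1 + C(2) + C(1) = 1 + 3 + 1 = 5
C(4) = 1 + C(3) + C(2) = 1 + 5 + 3 = 9
C(5) = 1 + C(4) + C(3) = 1 + 9 + 5 = 15
C(6) = 1 + C(5) + C(4) = 1 + 15 + 9 = 25
C(7) = 1 + C(6) + C(5) = 1 + 25 + 15 = 41

41


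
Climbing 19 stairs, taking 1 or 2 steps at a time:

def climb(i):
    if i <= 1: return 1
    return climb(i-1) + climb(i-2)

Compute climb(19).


Building up from base cases:
climb(0) = 1
climb(1) = 1
climb(2) = climb(1) + climb(0) = 1 + 1 = 2
climb(3) = climb(2) + climb(1) = 2 + 1 = 3
climb(4) = climb(3) + climb(2) = 3 + 2 = 5
climb(5) = climb(4) + climb(3) = 5 + 3 = 8
climb(6) = climb(5) + climb(4) = 8 + 5 = 13
climb(7) = climb(6) + climb(5) = 13 + 8 = 21
climb(8) = climb(7) + climb(6) = 21 + 13 = 34
climb(9) = climb(8) + climb(7) = 34 + 21 = 55
climb(10) = climb(9) + climb(8) = 55 + 34 = 89
climb(11) = climb(10) + climb(9) = 89 + 55 = 144
climb(12) = climb(11) + climb(10) = 144 + 89 = 233
climb(13) = climb(12) + climb(11) = 233 + 144 = 377
climb(14) = climb(13) + climb(12) = 377 + 233 = 610
climb(15) = climb(14) + climb(13) = 610 + 377 = 987
climb(16) = climb(15) + climb(14) = 987 + 610 = 1597
climb(17) = climb(16) + climb(15) = 1597 + 987 = 2584
climb(18) = climb(17) + climb(16) = 2584 + 1597 = 4181
climb(19) = climb(18) + climb(17) = 4181 + 2584 = 6765

6765


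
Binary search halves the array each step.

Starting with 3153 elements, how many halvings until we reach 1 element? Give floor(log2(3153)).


3153 / 2 = 1576
1576 / 2 = 788
788 / 2 = 394
394 / 2 = 197
197 / 2 = 98
98 / 2 = 49
49 / 2 = 24
24 / 2 = 12
12 / 2 = 6
6 / 2 = 3
3 / 2 = 1
Reached 1 after 11 halvings

11


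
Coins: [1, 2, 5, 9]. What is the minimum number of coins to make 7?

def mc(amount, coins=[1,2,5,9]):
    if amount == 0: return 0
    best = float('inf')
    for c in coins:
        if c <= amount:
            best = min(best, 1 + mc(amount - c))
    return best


Building up with DP:
mc(0) = 0
mc(1) = min(1+mc(0)=1+0=1) = 1
mc(2) = min(1+mc(1)=1+1=2, 1+mc(0)=1+0=1) = 1
mc(3) = min(1+mc(2)=1+1=2, 1+mc(1)=1+1=2) = 2
mc(4) = min(1+mc(3)=1+2=3, 1+mc(2)=1+1=2) = 2
mc(5) = min(1+mc(4)=1+2=3, 1+mc(3)=1+2=3, 1+mc(0)=1+0=1) = 1
mc(6) = min(1+mc(5)=1+1=2, 1+mc(4)=1+2=3, 1+mc(1)=1+1=2) = 2
mc(7) = min(1+mc(6)=1+2=3, 1+mc(5)=1+1=2, 1+mc(2)=1+1=2) = 2

2


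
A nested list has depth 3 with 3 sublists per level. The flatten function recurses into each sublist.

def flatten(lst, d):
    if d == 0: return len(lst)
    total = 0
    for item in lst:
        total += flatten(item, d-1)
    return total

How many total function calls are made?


At depth 0 (root): 1 call
At depth 1: each of 1 parents calls flatten on 3 children = 3 calls
At depth 2: each of 3 parents calls flatten on 3 children = 9 calls
At depth 3: each of 9 parents calls flatten on 3 children = 27 calls
Total: 1 + 3 + 9 + 27 = 40

40


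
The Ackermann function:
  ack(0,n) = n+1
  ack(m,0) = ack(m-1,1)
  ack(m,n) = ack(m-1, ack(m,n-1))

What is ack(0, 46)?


ack(0, 46) = 47
Result: ack(0, 46) = 47

47


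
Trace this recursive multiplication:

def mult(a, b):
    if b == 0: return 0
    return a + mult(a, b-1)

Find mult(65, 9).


mult(65, 9) = 65 + mult(65, 8)
mult(65, 8) = 65 + mult(65, 7)
mult(65, 7) = 65 + mult(65, 6)
mult(65, 6) = 65 + mult(65, 5)
mult(65, 5) = 65 + mult(65, 4)
mult(65, 4) = 65 + mult(65, 3)
mult(65, 3) = 65 + mult(65, 2)
mult(65, 2) = 65 + mult(65, 1)
mult(65, 1) = 65 + mult(65, 0)
mult(65, 0) = 0  (base case)
Total: 65 + 65 + 65 + 65 + 65 + 65 + 65 + 65 + 65 + 0 = 585

585


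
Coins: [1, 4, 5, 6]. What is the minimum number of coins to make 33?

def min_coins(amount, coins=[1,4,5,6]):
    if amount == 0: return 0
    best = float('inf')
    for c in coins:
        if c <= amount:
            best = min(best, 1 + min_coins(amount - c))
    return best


Building up with DP:
min_coins(0) = 0
min_coins(1) = min(1+min_coins(0)=1+0=1) = 1
min_coins(2) = min(1+min_coins(1)=1+1=2) = 2
min_coins(3) = min(1+min_coins(2)=1+2=3) = 3
min_coins(4) = min(1+min_coins(3)=1+3=4, 1+min_coins(0)=1+0=1) = 1
min_coins(5) = min(1+min_coins(4)=1+1=2, 1+min_coins(1)=1+1=2, 1+min_coins(0)=1+0=1) = 1
min_coins(6) = min(1+min_coins(5)=1+1=2, 1+min_coins(2)=1+2=3, 1+min_coins(1)=1+1=2, 1+min_coins(0)=1+0=1) = 1
min_coins(7) = min(1+min_coins(6)=1+1=2, 1+min_coins(3)=1+3=4, 1+min_coins(2)=1+2=3, 1+min_coins(1)=1+1=2) = 2
min_coins(8) = min(1+min_coins(7)=1+2=3, 1+min_coins(4)=1+1=2, 1+min_coins(3)=1+3=4, 1+min_coins(2)=1+2=3) = 2
min_coins(9) = min(1+min_coins(8)=1+2=3, 1+min_coins(5)=1+1=2, 1+min_coins(4)=1+1=2, 1+min_coins(3)=1+3=4) = 2
min_coins(10) = min(1+min_coins(9)=1+2=3, 1+min_coins(6)=1+1=2, 1+min_coins(5)=1+1=2, 1+min_coins(4)=1+1=2) = 2
min_coins(11) = min(1+min_coins(10)=1+2=3, 1+min_coins(7)=1+2=3, 1+min_coins(6)=1+1=2, 1+min_coins(5)=1+1=2) = 2
min_coins(12) = min(1+min_coins(11)=1+2=3, 1+min_coins(8)=1+2=3, 1+min_coins(7)=1+2=3, 1+min_coins(6)=1+1=2) = 2
min_coins(13) = min(1+min_coins(12)=1+2=3, 1+min_coins(9)=1+2=3, 1+min_coins(8)=1+2=3, 1+min_coins(7)=1+2=3) = 3
min_coins(14) = min(1+min_coins(13)=1+3=4, 1+min_coins(10)=1+2=3, 1+min_coins(9)=1+2=3, 1+min_coins(8)=1+2=3) = 3
min_coins(15) = min(1+min_coins(14)=1+3=4, 1+min_coins(11)=1+2=3, 1+min_coins(10)=1+2=3, 1+min_coins(9)=1+2=3) = 3
min_coins(16) = min(1+min_coins(15)=1+3=4, 1+min_coins(12)=1+2=3, 1+min_coins(11)=1+2=3, 1+min_coins(10)=1+2=3) = 3
min_coins(17) = min(1+min_coins(16)=1+3=4, 1+min_coins(13)=1+3=4, 1+min_coins(12)=1+2=3, 1+min_coins(11)=1+2=3) = 3
min_coins(18) = min(1+min_coins(17)=1+3=4, 1+min_coins(14)=1+3=4, 1+min_coins(13)=1+3=4, 1+min_coins(12)=1+2=3) = 3
min_coins(19) = min(1+min_coins(18)=1+3=4, 1+min_coins(15)=1+3=4, 1+min_coins(14)=1+3=4, 1+min_coins(13)=1+3=4) = 4
min_coins(20) = min(1+min_coins(19)=1+4=5, 1+min_coins(16)=1+3=4, 1+min_coins(15)=1+3=4, 1+min_coins(14)=1+3=4) = 4
min_coins(21) = min(1+min_coins(20)=1+4=5, 1+min_coins(17)=1+3=4, 1+min_coins(16)=1+3=4, 1+min_coins(15)=1+3=4) = 4
min_coins(22) = min(1+min_coins(21)=1+4=5, 1+min_coins(18)=1+3=4, 1+min_coins(17)=1+3=4, 1+min_coins(16)=1+3=4) = 4
min_coins(23) = min(1+min_coins(22)=1+4=5, 1+min_coins(19)=1+4=5, 1+min_coins(18)=1+3=4, 1+min_coins(17)=1+3=4) = 4
min_coins(24) = min(1+min_coins(23)=1+4=5, 1+min_coins(20)=1+4=5, 1+min_coins(19)=1+4=5, 1+min_coins(18)=1+3=4) = 4
min_coins(25) = min(1+min_coins(24)=1+4=5, 1+min_coins(21)=1+4=5, 1+min_coins(20)=1+4=5, 1+min_coins(19)=1+4=5) = 5
min_coins(26) = min(1+min_coins(25)=1+5=6, 1+min_coins(22)=1+4=5, 1+min_coins(21)=1+4=5, 1+min_coins(20)=1+4=5) = 5
min_coins(27) = min(1+min_coins(26)=1+5=6, 1+min_coins(23)=1+4=5, 1+min_coins(22)=1+4=5, 1+min_coins(21)=1+4=5) = 5
min_coins(28) = min(1+min_coins(27)=1+5=6, 1+min_coins(24)=1+4=5, 1+min_coins(23)=1+4=5, 1+min_coins(22)=1+4=5) = 5
min_coins(29) = min(1+min_coins(28)=1+5=6, 1+min_coins(25)=1+5=6, 1+min_coins(24)=1+4=5, 1+min_coins(23)=1+4=5) = 5
min_coins(30) = min(1+min_coins(29)=1+5=6, 1+min_coins(26)=1+5=6, 1+min_coins(25)=1+5=6, 1+min_coins(24)=1+4=5) = 5
min_coins(31) = min(1+min_coins(30)=1+5=6, 1+min_coins(27)=1+5=6, 1+min_coins(26)=1+5=6, 1+min_coins(25)=1+5=6) = 6
min_coins(32) = min(1+min_coins(31)=1+6=7, 1+min_coins(28)=1+5=6, 1+min_coins(27)=1+5=6, 1+min_coins(26)=1+5=6) = 6
min_coins(33) = min(1+min_coins(32)=1+6=7, 1+min_coins(29)=1+5=6, 1+min_coins(28)=1+5=6, 1+min_coins(27)=1+5=6) = 6

6


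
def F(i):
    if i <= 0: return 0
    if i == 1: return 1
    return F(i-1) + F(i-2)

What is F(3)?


Computing F(3) bottom-up:
F(0) = 0
F(1) = 1
F(2) = F(1) + F(0) = 1 + 0 = 1
F(3) = F(2) + F(1) = 1 + 1 = 2

2


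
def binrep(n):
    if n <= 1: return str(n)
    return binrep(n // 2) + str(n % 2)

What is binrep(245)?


binrep(245) = binrep(122) + '1'
binrep(122) = binrep(61) + '0'
binrep(61) = binrep(30) + '1'
binrep(30) = binrep(15) + '0'
binrep(15) = binrep(7) + '1'
binrep(7) = binrep(3) + '1'
binrep(3) = binrep(1) + '1'
binrep(1) = '1'  (base case)
Concatenating: '1' + '1' + '1' + '1' + '0' + '1' + '0' + '1' = '11110101'

11110101


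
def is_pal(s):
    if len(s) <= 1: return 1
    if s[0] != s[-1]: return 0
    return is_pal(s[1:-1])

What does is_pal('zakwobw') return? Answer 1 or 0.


is_pal('zakwobw'): s[0]='z' != s[-1]='w' -> return 0
Result: 0 (not a palindrome)

0


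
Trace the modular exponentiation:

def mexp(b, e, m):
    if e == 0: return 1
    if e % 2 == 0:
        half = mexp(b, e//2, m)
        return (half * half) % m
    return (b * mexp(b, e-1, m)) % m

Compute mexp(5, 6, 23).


mexp(5, 6, 23): e is even, compute mexp(5, 3, 23)
  mexp(5, 3, 23): e is odd, compute mexp(5, 2, 23)
    mexp(5, 2, 23): e is even, compute mexp(5, 1, 23)
      mexp(5, 1, 23): e is odd, compute mexp(5, 0, 23)
        mexp(5, 0, 23) = 1
      (5 * 1) % 23 = 5
    half=5, (5*5) % 23 = 2
  (5 * 2) % 23 = 10
half=10, (10*10) % 23 = 8

8


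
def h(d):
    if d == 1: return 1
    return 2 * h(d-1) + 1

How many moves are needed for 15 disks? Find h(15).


h(15) = 2 * h(14) + 1
h(14) = 2 * h(13) + 1
h(13) = 2 * h(12) + 1
h(12) = 2 * h(11) + 1
h(11) = 2 * h(10) + 1
h(10) = 2 * h(9) + 1
h(9) = 2 * h(8) + 1
h(8) = 2 * h(7) + 1
h(7) = 2 * h(6) + 1
h(6) = 2 * h(5) + 1
h(5) = 2 * h(4) + 1
h(4) = 2 * h(3) + 1
h(3) = 2 * h(2) + 1
h(2) = 2 * h(1) + 1
h(1) = 1  (base case)
h(2) = 2 * 1 + 1 = 3
h(3) = 2 * 3 + 1 = 7
h(4) = 2 * 7 + 1 = 15
h(5) = 2 * 15 + 1 = 31
h(6) = 2 * 31 + 1 = 63
h(7) = 2 * 63 + 1 = 127
h(8) = 2 * 127 + 1 = 255
h(9) = 2 * 255 + 1 = 511
h(10) = 2 * 511 + 1 = 1023
h(11) = 2 * 1023 + 1 = 2047
h(12) = 2 * 2047 + 1 = 4095
h(13) = 2 * 4095 + 1 = 8191
h(14) = 2 * 8191 + 1 = 16383
h(15) = 2 * 16383 + 1 = 32767

32767


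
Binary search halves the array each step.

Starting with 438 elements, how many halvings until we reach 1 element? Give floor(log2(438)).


438 / 2 = 219
219 / 2 = 109
109 / 2 = 54
54 / 2 = 27
27 / 2 = 13
13 / 2 = 6
6 / 2 = 3
3 / 2 = 1
Reached 1 after 8 halvings

8


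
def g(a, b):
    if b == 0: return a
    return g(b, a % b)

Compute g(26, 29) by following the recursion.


g(26, 29) = g(29, 26)
g(29, 26) = g(26, 3)
g(26, 3) = g(3, 2)
g(3, 2) = g(2, 1)
g(2, 1) = g(1, 0)
g(1, 0) = 1  (base case)

1


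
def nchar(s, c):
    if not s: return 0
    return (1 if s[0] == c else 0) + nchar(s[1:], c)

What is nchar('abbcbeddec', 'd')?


s[0]='a' != 'd' -> 0
s[0]='b' != 'd' -> 0
s[0]='b' != 'd' -> 0
s[0]='c' != 'd' -> 0
s[0]='b' != 'd' -> 0
s[0]='e' != 'd' -> 0
s[0]='d' == 'd' -> 1
s[0]='d' == 'd' -> 1
s[0]='e' != 'd' -> 0
s[0]='c' != 'd' -> 0
Sum: 0 + 0 + 0 + 0 + 0 + 0 + 1 + 1 + 0 + 0 = 2

2


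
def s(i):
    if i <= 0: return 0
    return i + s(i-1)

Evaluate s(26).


s(26)
= 26 + 25 + 24 + 23 + 22 + 21 + 20 + 19 + 18 + 17 + 16 + 15 + 14 + 13 + 12 + 11 + 10 + 9 + 8 + 7 + 6 + 5 + 4 + 3 + 2 + 1 + s(0)
= 26 + 25 + 24 + 23 + 22 + 21 + 20 + 19 + 18 + 17 + 16 + 15 + 14 + 13 + 12 + 11 + 10 + 9 + 8 + 7 + 6 + 5 + 4 + 3 + 2 + 1 + 0
= 351

351


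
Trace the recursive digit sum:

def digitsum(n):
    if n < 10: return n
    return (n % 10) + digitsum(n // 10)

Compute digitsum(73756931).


digitsum(73756931) = 1 + digitsum(7375693)
digitsum(7375693) = 3 + digitsum(737569)
digitsum(737569) = 9 + digitsum(73756)
digitsum(73756) = 6 + digitsum(7375)
digitsum(7375) = 5 + digitsum(737)
digitsum(737) = 7 + digitsum(73)
digitsum(73) = 3 + digitsum(7)
digitsum(7) = 7  (base case)
Total: 1 + 3 + 9 + 6 + 5 + 7 + 3 + 7 = 41

41


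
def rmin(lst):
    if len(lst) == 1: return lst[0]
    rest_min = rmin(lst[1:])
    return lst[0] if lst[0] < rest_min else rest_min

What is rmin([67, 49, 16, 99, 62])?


rmin([67, 49, 16, 99, 62]): compare 67 with rmin([49, 16, 99, 62])
rmin([49, 16, 99, 62]): compare 49 with rmin([16, 99, 62])
rmin([16, 99, 62]): compare 16 with rmin([99, 62])
rmin([99, 62]): compare 99 with rmin([62])
rmin([62]) = 62  (base case)
Compare 99 with 62 -> 62
Compare 16 with 62 -> 16
Compare 49 with 16 -> 16
Compare 67 with 16 -> 16

16


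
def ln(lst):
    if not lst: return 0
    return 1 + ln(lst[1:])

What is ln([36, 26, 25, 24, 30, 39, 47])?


ln([36, 26, 25, 24, 30, 39, 47]) = 1 + ln([26, 25, 24, 30, 39, 47])
ln([26, 25, 24, 30, 39, 47]) = 1 + ln([25, 24, 30, 39, 47])
ln([25, 24, 30, 39, 47]) = 1 + ln([24, 30, 39, 47])
ln([24, 30, 39, 47]) = 1 + ln([30, 39, 47])
ln([30, 39, 47]) = 1 + ln([39, 47])
ln([39, 47]) = 1 + ln([47])
ln([47]) = 1 + ln([])
ln([]) = 0  (base case)
Unwinding: 1 + 1 + 1 + 1 + 1 + 1 + 1 + 0 = 7

7


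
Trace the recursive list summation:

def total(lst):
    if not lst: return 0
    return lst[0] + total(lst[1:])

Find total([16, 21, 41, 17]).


total([16, 21, 41, 17]) = 16 + total([21, 41, 17])
total([21, 41, 17]) = 21 + total([41, 17])
total([41, 17]) = 41 + total([17])
total([17]) = 17 + total([])
total([]) = 0  (base case)
Total: 16 + 21 + 41 + 17 + 0 = 95

95


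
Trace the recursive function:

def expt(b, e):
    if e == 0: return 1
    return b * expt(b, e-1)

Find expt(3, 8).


expt(3, 8)
= 3 * expt(3, 7)
= 3 * 3 * expt(3, 6)
= 3 * 3 * 3 * expt(3, 5)
= 3 * 3 * 3 * 3 * expt(3, 4)
= 3 * 3 * 3 * 3 * 3 * expt(3, 3)
= 3 * 3 * 3 * 3 * 3 * 3 * expt(3, 2)
= 3 * 3 * 3 * 3 * 3 * 3 * 3 * expt(3, 1)
= 3 * 3 * 3 * 3 * 3 * 3 * 3 * 3 * expt(3, 0)
= 3 * 3 * 3 * 3 * 3 * 3 * 3 * 3 * 1
= 6561

6561


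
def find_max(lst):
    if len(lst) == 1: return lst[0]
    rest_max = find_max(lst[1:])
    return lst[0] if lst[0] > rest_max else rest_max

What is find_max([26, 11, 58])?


find_max([26, 11, 58]): compare 26 with find_max([11, 58])
find_max([11, 58]): compare 11 with find_max([58])
find_max([58]) = 58  (base case)
Compare 11 with 58 -> 58
Compare 26 with 58 -> 58

58


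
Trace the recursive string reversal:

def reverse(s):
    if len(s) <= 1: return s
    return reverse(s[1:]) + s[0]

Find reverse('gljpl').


reverse('gljpl') = reverse('ljpl') + 'g'
reverse('ljpl') = reverse('jpl') + 'l'
reverse('jpl') = reverse('pl') + 'j'
reverse('pl') = reverse('l') + 'p'
reverse('l') = 'l'  (base case)
Concatenating: 'l' + 'p' + 'j' + 'l' + 'g' = 'lpjlg'

lpjlg


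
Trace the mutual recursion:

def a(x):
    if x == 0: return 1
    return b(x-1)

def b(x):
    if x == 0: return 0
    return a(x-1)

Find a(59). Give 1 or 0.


a(59) = b(58)
b(58) = a(57)
a(57) = b(56)
b(56) = a(55)
a(55) = b(54)
b(54) = a(53)
a(53) = b(52)
b(52) = a(51)
a(51) = b(50)
b(50) = a(49)
a(49) = b(48)
b(48) = a(47)
a(47) = b(46)
b(46) = a(45)
a(45) = b(44)
b(44) = a(43)
a(43) = b(42)
b(42) = a(41)
a(41) = b(40)
b(40) = a(39)
a(39) = b(38)
b(38) = a(37)
a(37) = b(36)
b(36) = a(35)
a(35) = b(34)
b(34) = a(33)
a(33) = b(32)
b(32) = a(31)
a(31) = b(30)
b(30) = a(29)
a(29) = b(28)
b(28) = a(27)
a(27) = b(26)
b(26) = a(25)
a(25) = b(24)
b(24) = a(23)
a(23) = b(22)
b(22) = a(21)
a(21) = b(20)
b(20) = a(19)
a(19) = b(18)
b(18) = a(17)
a(17) = b(16)
b(16) = a(15)
a(15) = b(14)
b(14) = a(13)
a(13) = b(12)
b(12) = a(11)
a(11) = b(10)
b(10) = a(9)
a(9) = b(8)
b(8) = a(7)
a(7) = b(6)
b(6) = a(5)
a(5) = b(4)
b(4) = a(3)
a(3) = b(2)
b(2) = a(1)
a(1) = b(0)
b(0) = 0  (base case)
Result: 0

0


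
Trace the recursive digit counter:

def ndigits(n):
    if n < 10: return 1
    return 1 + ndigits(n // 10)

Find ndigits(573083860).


ndigits(573083860) = 1 + ndigits(57308386)
ndigits(57308386) = 1 + ndigits(5730838)
ndigits(5730838) = 1 + ndigits(573083)
ndigits(573083) = 1 + ndigits(57308)
ndigits(57308) = 1 + ndigits(5730)
ndigits(5730) = 1 + ndigits(573)
ndigits(573) = 1 + ndigits(57)
ndigits(57) = 1 + ndigits(5)
ndigits(5) = 1  (base case: 5 < 10)
Unwinding: 1 + 1 + 1 + 1 + 1 + 1 + 1 + 1 + 1 = 9

9


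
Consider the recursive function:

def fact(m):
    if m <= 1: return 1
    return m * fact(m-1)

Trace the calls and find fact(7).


fact(7)
= 7 * fact(6)
= 7 * 6 * fact(5)
= 7 * 6 * 5 * fact(4)
= 7 * 6 * 5 * 4 * fact(3)
= 7 * 6 * 5 * 4 * 3 * fact(2)
= 7 * 6 * 5 * 4 * 3 * 2 * fact(1)
= 7 * 6 * 5 * 4 * 3 * 2 * 1
= 5040

5040


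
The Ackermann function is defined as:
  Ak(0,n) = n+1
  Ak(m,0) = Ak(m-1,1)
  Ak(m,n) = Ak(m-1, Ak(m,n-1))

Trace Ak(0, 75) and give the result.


Ak(0, 75) = 76
Result: Ak(0, 75) = 76

76


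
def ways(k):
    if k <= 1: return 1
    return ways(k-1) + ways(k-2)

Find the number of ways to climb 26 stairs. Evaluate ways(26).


Building up from base cases:
ways(0) = 1
ways(1) = 1
ways(2) = ways(1) + ways(0) = 1 + 1 = 2
ways(3) = ways(2) + ways(1) = 2 + 1 = 3
ways(4) = ways(3) + ways(2) = 3 + 2 = 5
ways(5) = ways(4) + ways(3) = 5 + 3 = 8
ways(6) = ways(5) + ways(4) = 8 + 5 = 13
ways(7) = ways(6) + ways(5) = 13 + 8 = 21
ways(8) = ways(7) + ways(6) = 21 + 13 = 34
ways(9) = ways(8) + ways(7) = 34 + 21 = 55
ways(10) = ways(9) + ways(8) = 55 + 34 = 89
ways(11) = ways(10) + ways(9) = 89 + 55 = 144
ways(12) = ways(11) + ways(10) = 144 + 89 = 233
ways(13) = ways(12) + ways(11) = 233 + 144 = 377
ways(14) = ways(13) + ways(12) = 377 + 233 = 610
ways(15) = ways(14) + ways(13) = 610 + 377 = 987
ways(16) = ways(15) + ways(14) = 987 + 610 = 1597
ways(17) = ways(16) + ways(15) = 1597 + 987 = 2584
ways(18) = ways(17) + ways(16) = 2584 + 1597 = 4181
ways(19) = ways(18) + ways(17) = 4181 + 2584 = 6765
ways(20) = ways(19) + ways(18) = 6765 + 4181 = 10946
ways(21) = ways(20) + ways(19) = 10946 + 6765 = 17711
ways(22) = ways(21) + ways(20) = 17711 + 10946 = 28657
ways(23) = ways(22) + ways(21) = 28657 + 17711 = 46368
ways(24) = ways(23) + ways(22) = 46368 + 28657 = 75025
ways(25) = ways(24) + ways(23) = 75025 + 46368 = 121393
ways(26) = ways(25) + ways(24) = 121393 + 75025 = 196418

196418


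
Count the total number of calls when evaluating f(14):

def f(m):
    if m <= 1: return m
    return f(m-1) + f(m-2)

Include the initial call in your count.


Let C(n) = total calls for f(n)
C(0) = 1, C(1) = 1
C(2) = 1 + C(1) + C(0) = 1 + 1 + 1 = 3
C(3) = 1 + C(2) + C(1) = 1 + 3 + 1 = 5
C(4) = 1 + C(3) + C(2) = 1 + 5 + 3 = 9
C(5) = 1 + C(4) + C(3) = 1 + 9 + 5 = 15
C(6) = 1 + C(5) + C(4) = 1 + 15 + 9 = 25
C(7) = 1 + C(6) + C(5) = 1 + 25 + 15 = 41
C(8) = 1 + C(7) + C(6) = 1 + 41 + 25 = 67
C(9) = 1 + C(8) + C(7) = 1 + 67 + 41 = 109
C(10) = 1 + C(9) + C(8) = 1 + 109 + 67 = 177
C(11) = 1 + C(10) + C(9) = 1 + 177 + 109 = 287
C(12) = 1 + C(11) + C(10) = 1 + 287 + 177 = 465
C(13) = 1 + C(12) + C(11) = 1 + 465 + 287 = 753
C(14) = 1 + C(13) + C(12) = 1 + 753 + 465 = 1219

1219


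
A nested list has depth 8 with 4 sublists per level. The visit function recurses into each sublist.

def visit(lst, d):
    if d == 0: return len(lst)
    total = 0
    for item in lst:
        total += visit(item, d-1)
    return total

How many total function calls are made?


At depth 0 (root): 1 call
At depth 1: each of 1 parents calls visit on 4 children = 4 calls
At depth 2: each of 4 parents calls visit on 4 children = 16 calls
At depth 3: each of 16 parents calls visit on 4 children = 64 calls
At depth 4: each of 64 parents calls visit on 4 children = 256 calls
At depth 5: each of 256 parents calls visit on 4 children = 1024 calls
At depth 6: each of 1024 parents calls visit on 4 children = 4096 calls
At depth 7: each of 4096 parents calls visit on 4 children = 16384 calls
At depth 8: each of 16384 parents calls visit on 4 children = 65536 calls
Total: 1 + 4 + 16 + 64 + 256 + 1024 + 4096 + 16384 + 65536 = 87381

87381


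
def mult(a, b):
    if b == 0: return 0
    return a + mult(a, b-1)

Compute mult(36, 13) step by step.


mult(36, 13) = 36 + mult(36, 12)
mult(36, 12) = 36 + mult(36, 11)
mult(36, 11) = 36 + mult(36, 10)
mult(36, 10) = 36 + mult(36, 9)
mult(36, 9) = 36 + mult(36, 8)
mult(36, 8) = 36 + mult(36, 7)
mult(36, 7) = 36 + mult(36, 6)
mult(36, 6) = 36 + mult(36, 5)
mult(36, 5) = 36 + mult(36, 4)
mult(36, 4) = 36 + mult(36, 3)
mult(36, 3) = 36 + mult(36, 2)
mult(36, 2) = 36 + mult(36, 1)
mult(36, 1) = 36 + mult(36, 0)
mult(36, 0) = 0  (base case)
Total: 36 + 36 + 36 + 36 + 36 + 36 + 36 + 36 + 36 + 36 + 36 + 36 + 36 + 0 = 468

468


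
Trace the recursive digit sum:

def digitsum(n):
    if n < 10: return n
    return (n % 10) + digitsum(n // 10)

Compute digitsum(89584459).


digitsum(89584459) = 9 + digitsum(8958445)
digitsum(8958445) = 5 + digitsum(895844)
digitsum(895844) = 4 + digitsum(89584)
digitsum(89584) = 4 + digitsum(8958)
digitsum(8958) = 8 + digitsum(895)
digitsum(895) = 5 + digitsum(89)
digitsum(89) = 9 + digitsum(8)
digitsum(8) = 8  (base case)
Total: 9 + 5 + 4 + 4 + 8 + 5 + 9 + 8 = 52

52


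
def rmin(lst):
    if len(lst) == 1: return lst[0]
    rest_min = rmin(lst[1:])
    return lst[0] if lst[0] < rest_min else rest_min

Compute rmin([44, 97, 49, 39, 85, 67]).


rmin([44, 97, 49, 39, 85, 67]): compare 44 with rmin([97, 49, 39, 85, 67])
rmin([97, 49, 39, 85, 67]): compare 97 with rmin([49, 39, 85, 67])
rmin([49, 39, 85, 67]): compare 49 with rmin([39, 85, 67])
rmin([39, 85, 67]): compare 39 with rmin([85, 67])
rmin([85, 67]): compare 85 with rmin([67])
rmin([67]) = 67  (base case)
Compare 85 with 67 -> 67
Compare 39 with 67 -> 39
Compare 49 with 39 -> 39
Compare 97 with 39 -> 39
Compare 44 with 39 -> 39

39


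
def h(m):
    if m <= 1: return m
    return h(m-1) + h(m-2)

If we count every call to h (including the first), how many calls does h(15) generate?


Let C(n) = total calls for h(n)
C(0) = 1, C(1) = 1
C(2) = 1 + C(1) + C(0) = 1 + 1 + 1 = 3
C(3) = 1 + C(2) + C(1) = 1 + 3 + 1 = 5
C(4) = 1 + C(3) + C(2) = 1 + 5 + 3 = 9
C(5) = 1 + C(4) + C(3) = 1 + 9 + 5 = 15
C(6) = 1 + C(5) + C(4) = 1 + 15 + 9 = 25
C(7) = 1 + C(6) + C(5) = 1 + 25 + 15 = 41
C(8) = 1 + C(7) + C(6) = 1 + 41 + 25 = 67
C(9) = 1 + C(8) + C(7) = 1 + 67 + 41 = 109
C(10) = 1 + C(9) + C(8) = 1 + 109 + 67 = 177
C(11) = 1 + C(10) + C(9) = 1 + 177 + 109 = 287
C(12) = 1 + C(11) + C(10) = 1 + 287 + 177 = 465
C(13) = 1 + C(12) + C(11) = 1 + 465 + 287 = 753
C(14) = 1 + C(13) + C(12) = 1 + 753 + 465 = 1219
C(15) = 1 + C(14) + C(13) = 1 + 1219 + 753 = 1973

1973


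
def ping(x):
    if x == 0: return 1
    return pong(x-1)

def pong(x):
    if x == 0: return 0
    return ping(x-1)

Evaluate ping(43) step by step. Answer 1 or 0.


ping(43) = pong(42)
pong(42) = ping(41)
ping(41) = pong(40)
pong(40) = ping(39)
ping(39) = pong(38)
pong(38) = ping(37)
ping(37) = pong(36)
pong(36) = ping(35)
ping(35) = pong(34)
pong(34) = ping(33)
ping(33) = pong(32)
pong(32) = ping(31)
ping(31) = pong(30)
pong(30) = ping(29)
ping(29) = pong(28)
pong(28) = ping(27)
ping(27) = pong(26)
pong(26) = ping(25)
ping(25) = pong(24)
pong(24) = ping(23)
ping(23) = pong(22)
pong(22) = ping(21)
ping(21) = pong(20)
pong(20) = ping(19)
ping(19) = pong(18)
pong(18) = ping(17)
ping(17) = pong(16)
pong(16) = ping(15)
ping(15) = pong(14)
pong(14) = ping(13)
ping(13) = pong(12)
pong(12) = ping(11)
ping(11) = pong(10)
pong(10) = ping(9)
ping(9) = pong(8)
pong(8) = ping(7)
ping(7) = pong(6)
pong(6) = ping(5)
ping(5) = pong(4)
pong(4) = ping(3)
ping(3) = pong(2)
pong(2) = ping(1)
ping(1) = pong(0)
pong(0) = 0  (base case)
Result: 0

0


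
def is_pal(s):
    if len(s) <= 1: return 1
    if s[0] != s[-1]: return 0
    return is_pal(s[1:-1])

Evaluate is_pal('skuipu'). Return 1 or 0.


is_pal('skuipu'): s[0]='s' != s[-1]='u' -> return 0
Result: 0 (not a palindrome)

0


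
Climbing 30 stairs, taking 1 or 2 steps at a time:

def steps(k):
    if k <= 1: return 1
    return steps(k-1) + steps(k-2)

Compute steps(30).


Building up from base cases:
steps(0) = 1
steps(1) = 1
steps(2) = steps(1) + steps(0) = 1 + 1 = 2
steps(3) = steps(2) + steps(1) = 2 + 1 = 3
steps(4) = steps(3) + steps(2) = 3 + 2 = 5
steps(5) = steps(4) + steps(3) = 5 + 3 = 8
steps(6) = steps(5) + steps(4) = 8 + 5 = 13
steps(7) = steps(6) + steps(5) = 13 + 8 = 21
steps(8) = steps(7) + steps(6) = 21 + 13 = 34
steps(9) = steps(8) + steps(7) = 34 + 21 = 55
steps(10) = steps(9) + steps(8) = 55 + 34 = 89
steps(11) = steps(10) + steps(9) = 89 + 55 = 144
steps(12) = steps(11) + steps(10) = 144 + 89 = 233
steps(13) = steps(12) + steps(11) = 233 + 144 = 377
steps(14) = steps(13) + steps(12) = 377 + 233 = 610
steps(15) = steps(14) + steps(13) = 610 + 377 = 987
steps(16) = steps(15) + steps(14) = 987 + 610 = 1597
steps(17) = steps(16) + steps(15) = 1597 + 987 = 2584
steps(18) = steps(17) + steps(16) = 2584 + 1597 = 4181
steps(19) = steps(18) + steps(17) = 4181 + 2584 = 6765
steps(20) = steps(19) + steps(18) = 6765 + 4181 = 10946
steps(21) = steps(20) + steps(19) = 10946 + 6765 = 17711
steps(22) = steps(21) + steps(20) = 17711 + 10946 = 28657
steps(23) = steps(22) + steps(21) = 28657 + 17711 = 46368
steps(24) = steps(23) + steps(22) = 46368 + 28657 = 75025
steps(25) = steps(24) + steps(23) = 75025 + 46368 = 121393
steps(26) = steps(25) + steps(24) = 121393 + 75025 = 196418
steps(27) = steps(26) + steps(25) = 196418 + 121393 = 317811
steps(28) = steps(27) + steps(26) = 317811 + 196418 = 514229
steps(29) = steps(28) + steps(27) = 514229 + 317811 = 832040
steps(30) = steps(29) + steps(28) = 832040 + 514229 = 1346269

1346269


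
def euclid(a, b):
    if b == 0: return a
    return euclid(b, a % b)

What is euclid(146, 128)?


euclid(146, 128) = euclid(128, 18)
euclid(128, 18) = euclid(18, 2)
euclid(18, 2) = euclid(2, 0)
euclid(2, 0) = 2  (base case)

2


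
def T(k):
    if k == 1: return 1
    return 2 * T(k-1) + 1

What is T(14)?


T(14) = 2 * T(13) + 1
T(13) = 2 * T(12) + 1
T(12) = 2 * T(11) + 1
T(11) = 2 * T(10) + 1
T(10) = 2 * T(9) + 1
T(9) = 2 * T(8) + 1
T(8) = 2 * T(7) + 1
T(7) = 2 * T(6) + 1
T(6) = 2 * T(5) + 1
T(5) = 2 * T(4) + 1
T(4) = 2 * T(3) + 1
T(3) = 2 * T(2) + 1
T(2) = 2 * T(1) + 1
T(1) = 1  (base case)
T(2) = 2 * 1 + 1 = 3
T(3) = 2 * 3 + 1 = 7
T(4) = 2 * 7 + 1 = 15
T(5) = 2 * 15 + 1 = 31
T(6) = 2 * 31 + 1 = 63
T(7) = 2 * 63 + 1 = 127
T(8) = 2 * 127 + 1 = 255
T(9) = 2 * 255 + 1 = 511
T(10) = 2 * 511 + 1 = 1023
T(11) = 2 * 1023 + 1 = 2047
T(12) = 2 * 2047 + 1 = 4095
T(13) = 2 * 4095 + 1 = 8191
T(14) = 2 * 8191 + 1 = 16383

16383


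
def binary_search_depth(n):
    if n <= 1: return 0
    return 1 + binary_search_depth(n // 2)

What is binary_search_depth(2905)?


2905 / 2 = 1452
1452 / 2 = 726
726 / 2 = 363
363 / 2 = 181
181 / 2 = 90
90 / 2 = 45
45 / 2 = 22
22 / 2 = 11
11 / 2 = 5
5 / 2 = 2
2 / 2 = 1
Reached 1 after 11 halvings

11


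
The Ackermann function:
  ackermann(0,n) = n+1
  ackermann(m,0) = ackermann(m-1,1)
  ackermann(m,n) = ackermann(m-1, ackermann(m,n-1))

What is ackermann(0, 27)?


ackermann(0, 27) = 28
Result: ackermann(0, 27) = 28

28


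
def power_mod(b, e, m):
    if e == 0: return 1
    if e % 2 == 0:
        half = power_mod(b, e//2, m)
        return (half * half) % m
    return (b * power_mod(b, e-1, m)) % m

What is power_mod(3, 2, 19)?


power_mod(3, 2, 19): e is even, compute power_mod(3, 1, 19)
  power_mod(3, 1, 19): e is odd, compute power_mod(3, 0, 19)
    power_mod(3, 0, 19) = 1
  (3 * 1) % 19 = 3
half=3, (3*3) % 19 = 9

9


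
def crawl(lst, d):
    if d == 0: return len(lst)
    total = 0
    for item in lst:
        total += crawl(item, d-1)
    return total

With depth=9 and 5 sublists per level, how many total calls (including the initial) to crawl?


At depth 0 (root): 1 call
At depth 1: each of 1 parents calls crawl on 5 children = 5 calls
At depth 2: each of 5 parents calls crawl on 5 children = 25 calls
At depth 3: each of 25 parents calls crawl on 5 children = 125 calls
At depth 4: each of 125 parents calls crawl on 5 children = 625 calls
At depth 5: each of 625 parents calls crawl on 5 children = 3125 calls
At depth 6: each of 3125 parents calls crawl on 5 children = 15625 calls
At depth 7: each of 15625 parents calls crawl on 5 children = 78125 calls
At depth 8: each of 78125 parents calls crawl on 5 children = 390625 calls
At depth 9: each of 390625 parents calls crawl on 5 children = 1953125 calls
Total: 1 + 5 + 25 + 125 + 625 + 3125 + 15625 + 78125 + 390625 + 1953125 = 2441406

2441406


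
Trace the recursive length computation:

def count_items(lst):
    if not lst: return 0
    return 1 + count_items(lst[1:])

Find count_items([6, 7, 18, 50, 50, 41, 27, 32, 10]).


count_items([6, 7, 18, 50, 50, 41, 27, 32, 10]) = 1 + count_items([7, 18, 50, 50, 41, 27, 32, 10])
count_items([7, 18, 50, 50, 41, 27, 32, 10]) = 1 + count_items([18, 50, 50, 41, 27, 32, 10])
count_items([18, 50, 50, 41, 27, 32, 10]) = 1 + count_items([50, 50, 41, 27, 32, 10])
count_items([50, 50, 41, 27, 32, 10]) = 1 + count_items([50, 41, 27, 32, 10])
count_items([50, 41, 27, 32, 10]) = 1 + count_items([41, 27, 32, 10])
count_items([41, 27, 32, 10]) = 1 + count_items([27, 32, 10])
count_items([27, 32, 10]) = 1 + count_items([32, 10])
count_items([32, 10]) = 1 + count_items([10])
count_items([10]) = 1 + count_items([])
count_items([]) = 0  (base case)
Unwinding: 1 + 1 + 1 + 1 + 1 + 1 + 1 + 1 + 1 + 0 = 9

9


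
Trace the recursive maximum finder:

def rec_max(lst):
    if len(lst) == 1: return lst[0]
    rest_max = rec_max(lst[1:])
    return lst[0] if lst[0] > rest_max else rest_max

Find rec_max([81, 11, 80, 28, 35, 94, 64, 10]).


rec_max([81, 11, 80, 28, 35, 94, 64, 10]): compare 81 with rec_max([11, 80, 28, 35, 94, 64, 10])
rec_max([11, 80, 28, 35, 94, 64, 10]): compare 11 with rec_max([80, 28, 35, 94, 64, 10])
rec_max([80, 28, 35, 94, 64, 10]): compare 80 with rec_max([28, 35, 94, 64, 10])
rec_max([28, 35, 94, 64, 10]): compare 28 with rec_max([35, 94, 64, 10])
rec_max([35, 94, 64, 10]): compare 35 with rec_max([94, 64, 10])
rec_max([94, 64, 10]): compare 94 with rec_max([64, 10])
rec_max([64, 10]): compare 64 with rec_max([10])
rec_max([10]) = 10  (base case)
Compare 64 with 10 -> 64
Compare 94 with 64 -> 94
Compare 35 with 94 -> 94
Compare 28 with 94 -> 94
Compare 80 with 94 -> 94
Compare 11 with 94 -> 94
Compare 81 with 94 -> 94

94


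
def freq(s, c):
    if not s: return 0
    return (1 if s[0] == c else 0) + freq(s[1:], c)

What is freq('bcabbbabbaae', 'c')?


s[0]='b' != 'c' -> 0
s[0]='c' == 'c' -> 1
s[0]='a' != 'c' -> 0
s[0]='b' != 'c' -> 0
s[0]='b' != 'c' -> 0
s[0]='b' != 'c' -> 0
s[0]='a' != 'c' -> 0
s[0]='b' != 'c' -> 0
s[0]='b' != 'c' -> 0
s[0]='a' != 'c' -> 0
s[0]='a' != 'c' -> 0
s[0]='e' != 'c' -> 0
Sum: 0 + 1 + 0 + 0 + 0 + 0 + 0 + 0 + 0 + 0 + 0 + 0 = 1

1


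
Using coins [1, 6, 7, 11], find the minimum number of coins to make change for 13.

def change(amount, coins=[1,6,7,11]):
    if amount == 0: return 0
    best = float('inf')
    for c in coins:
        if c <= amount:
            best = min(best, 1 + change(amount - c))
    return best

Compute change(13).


Building up with DP:
change(0) = 0
change(1) = min(1+change(0)=1+0=1) = 1
change(2) = min(1+change(1)=1+1=2) = 2
change(3) = min(1+change(2)=1+2=3) = 3
change(4) = min(1+change(3)=1+3=4) = 4
change(5) = min(1+change(4)=1+4=5) = 5
change(6) = min(1+change(5)=1+5=6, 1+change(0)=1+0=1) = 1
change(7) = min(1+change(6)=1+1=2, 1+change(1)=1+1=2, 1+change(0)=1+0=1) = 1
change(8) = min(1+change(7)=1+1=2, 1+change(2)=1+2=3, 1+change(1)=1+1=2) = 2
change(9) = min(1+change(8)=1+2=3, 1+change(3)=1+3=4, 1+change(2)=1+2=3) = 3
change(10) = min(1+change(9)=1+3=4, 1+change(4)=1+4=5, 1+change(3)=1+3=4) = 4
change(11) = min(1+change(10)=1+4=5, 1+change(5)=1+5=6, 1+change(4)=1+4=5, 1+change(0)=1+0=1) = 1
change(12) = min(1+change(11)=1+1=2, 1+change(6)=1+1=2, 1+change(5)=1+5=6, 1+change(1)=1+1=2) = 2
change(13) = min(1+change(12)=1+2=3, 1+change(7)=1+1=2, 1+change(6)=1+1=2, 1+change(2)=1+2=3) = 2

2


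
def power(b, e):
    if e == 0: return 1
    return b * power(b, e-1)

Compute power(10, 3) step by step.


power(10, 3)
= 10 * power(10, 2)
= 10 * 10 * power(10, 1)
= 10 * 10 * 10 * power(10, 0)
= 10 * 10 * 10 * 1
= 1000

1000


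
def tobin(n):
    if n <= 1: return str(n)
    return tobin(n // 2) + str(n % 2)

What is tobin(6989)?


tobin(6989) = tobin(3494) + '1'
tobin(3494) = tobin(1747) + '0'
tobin(1747) = tobin(873) + '1'
tobin(873) = tobin(436) + '1'
tobin(436) = tobin(218) + '0'
tobin(218) = tobin(109) + '0'
tobin(109) = tobin(54) + '1'
tobin(54) = tobin(27) + '0'
tobin(27) = tobin(13) + '1'
tobin(13) = tobin(6) + '1'
tobin(6) = tobin(3) + '0'
tobin(3) = tobin(1) + '1'
tobin(1) = '1'  (base case)
Concatenating: '1' + '1' + '0' + '1' + '1' + '0' + '1' + '0' + '0' + '1' + '1' + '0' + '1' = '1101101001101'

1101101001101


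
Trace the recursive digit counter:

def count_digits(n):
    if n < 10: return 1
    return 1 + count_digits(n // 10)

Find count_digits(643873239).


count_digits(643873239) = 1 + count_digits(64387323)
count_digits(64387323) = 1 + count_digits(6438732)
count_digits(6438732) = 1 + count_digits(643873)
count_digits(643873) = 1 + count_digits(64387)
count_digits(64387) = 1 + count_digits(6438)
count_digits(6438) = 1 + count_digits(643)
count_digits(643) = 1 + count_digits(64)
count_digits(64) = 1 + count_digits(6)
count_digits(6) = 1  (base case: 6 < 10)
Unwinding: 1 + 1 + 1 + 1 + 1 + 1 + 1 + 1 + 1 = 9

9


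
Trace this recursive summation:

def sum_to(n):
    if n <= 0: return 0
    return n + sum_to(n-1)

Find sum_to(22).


sum_to(22)
= 22 + 21 + 20 + 19 + 18 + 17 + 16 + 15 + 14 + 13 + 12 + 11 + 10 + 9 + 8 + 7 + 6 + 5 + 4 + 3 + 2 + 1 + sum_to(0)
= 22 + 21 + 20 + 19 + 18 + 17 + 16 + 15 + 14 + 13 + 12 + 11 + 10 + 9 + 8 + 7 + 6 + 5 + 4 + 3 + 2 + 1 + 0
= 253

253


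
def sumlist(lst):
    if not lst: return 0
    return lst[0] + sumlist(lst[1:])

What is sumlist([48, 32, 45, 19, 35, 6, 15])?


sumlist([48, 32, 45, 19, 35, 6, 15]) = 48 + sumlist([32, 45, 19, 35, 6, 15])
sumlist([32, 45, 19, 35, 6, 15]) = 32 + sumlist([45, 19, 35, 6, 15])
sumlist([45, 19, 35, 6, 15]) = 45 + sumlist([19, 35, 6, 15])
sumlist([19, 35, 6, 15]) = 19 + sumlist([35, 6, 15])
sumlist([35, 6, 15]) = 35 + sumlist([6, 15])
sumlist([6, 15]) = 6 + sumlist([15])
sumlist([15]) = 15 + sumlist([])
sumlist([]) = 0  (base case)
Total: 48 + 32 + 45 + 19 + 35 + 6 + 15 + 0 = 200

200


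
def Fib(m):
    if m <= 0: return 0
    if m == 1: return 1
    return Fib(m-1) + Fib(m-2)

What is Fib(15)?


Computing Fib(15) bottom-up:
Fib(0) = 0
Fib(1) = 1
Fib(2) = Fib(1) + Fib(0) = 1 + 0 = 1
Fib(3) = Fib(2) + Fib(1) = 1 + 1 = 2
Fib(4) = Fib(3) + Fib(2) = 2 + 1 = 3
Fib(5) = Fib(4) + Fib(3) = 3 + 2 = 5
Fib(6) = Fib(5) + Fib(4) = 5 + 3 = 8
Fib(7) = Fib(6) + Fib(5) = 8 + 5 = 13
Fib(8) = Fib(7) + Fib(6) = 13 + 8 = 21
Fib(9) = Fib(8) + Fib(7) = 21 + 13 = 34
Fib(10) = Fib(9) + Fib(8) = 34 + 21 = 55
Fib(11) = Fib(10) + Fib(9) = 55 + 34 = 89
Fib(12) = Fib(11) + Fib(10) = 89 + 55 = 144
Fib(13) = Fib(12) + Fib(11) = 144 + 89 = 233
Fib(14) = Fib(13) + Fib(12) = 233 + 144 = 377
Fib(15) = Fib(14) + Fib(13) = 377 + 233 = 610

610


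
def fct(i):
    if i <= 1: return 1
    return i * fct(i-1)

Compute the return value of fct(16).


fct(16)
= 16 * fct(15)
= 16 * 15 * fct(14)
= 16 * 15 * 14 * fct(13)
= 16 * 15 * 14 * 13 * fct(12)
= 16 * 15 * 14 * 13 * 12 * fct(11)
= 16 * 15 * 14 * 13 * 12 * 11 * fct(10)
= 16 * 15 * 14 * 13 * 12 * 11 * 10 * fct(9)
= 16 * 15 * 14 * 13 * 12 * 11 * 10 * 9 * fct(8)
= 16 * 15 * 14 * 13 * 12 * 11 * 10 * 9 * 8 * fct(7)
= 16 * 15 * 14 * 13 * 12 * 11 * 10 * 9 * 8 * 7 * fct(6)
= 16 * 15 * 14 * 13 * 12 * 11 * 10 * 9 * 8 * 7 * 6 * fct(5)
= 16 * 15 * 14 * 13 * 12 * 11 * 10 * 9 * 8 * 7 * 6 * 5 * fct(4)
= 16 * 15 * 14 * 13 * 12 * 11 * 10 * 9 * 8 * 7 * 6 * 5 * 4 * fct(3)
= 16 * 15 * 14 * 13 * 12 * 11 * 10 * 9 * 8 * 7 * 6 * 5 * 4 * 3 * fct(2)
= 16 * 15 * 14 * 13 * 12 * 11 * 10 * 9 * 8 * 7 * 6 * 5 * 4 * 3 * 2 * fct(1)
= 16 * 15 * 14 * 13 * 12 * 11 * 10 * 9 * 8 * 7 * 6 * 5 * 4 * 3 * 2 * 1
= 20922789888000

20922789888000


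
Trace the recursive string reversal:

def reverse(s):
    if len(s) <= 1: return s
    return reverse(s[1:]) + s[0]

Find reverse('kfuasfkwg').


reverse('kfuasfkwg') = reverse('fuasfkwg') + 'k'
reverse('fuasfkwg') = reverse('uasfkwg') + 'f'
reverse('uasfkwg') = reverse('asfkwg') + 'u'
reverse('asfkwg') = reverse('sfkwg') + 'a'
reverse('sfkwg') = reverse('fkwg') + 's'
reverse('fkwg') = reverse('kwg') + 'f'
reverse('kwg') = reverse('wg') + 'k'
reverse('wg') = reverse('g') + 'w'
reverse('g') = 'g'  (base case)
Concatenating: 'g' + 'w' + 'k' + 'f' + 's' + 'a' + 'u' + 'f' + 'k' = 'gwkfsaufk'

gwkfsaufk
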